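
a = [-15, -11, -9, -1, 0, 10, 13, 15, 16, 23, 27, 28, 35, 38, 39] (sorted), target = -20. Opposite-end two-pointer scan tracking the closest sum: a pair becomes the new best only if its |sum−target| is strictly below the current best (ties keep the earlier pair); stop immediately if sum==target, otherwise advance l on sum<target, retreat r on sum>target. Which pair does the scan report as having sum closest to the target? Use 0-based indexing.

l=0 r=14: -15+39=24 d=44 *, r--
l=0 r=13: -15+38=23 d=43 *, r--
l=0 r=12: -15+35=20 d=40 *, r--
l=0 r=11: -15+28=13 d=33 *, r--
l=0 r=10: -15+27=12 d=32 *, r--
l=0 r=9: -15+23=8 d=28 *, r--
l=0 r=8: -15+16=1 d=21 *, r--
l=0 r=7: -15+15=0 d=20 *, r--
l=0 r=6: -15+13=-2 d=18 *, r--
l=0 r=5: -15+10=-5 d=15 *, r--
l=0 r=4: -15+0=-15 d=5 *, r--
l=0 r=3: -15+-1=-16 d=4 *, r--
l=0 r=2: -15+-9=-24 d=4, l++
l=1 r=2: -11+-9=-20 d=0 *, stop

pair (-11, -9) with sum -20 (|Δ|=0)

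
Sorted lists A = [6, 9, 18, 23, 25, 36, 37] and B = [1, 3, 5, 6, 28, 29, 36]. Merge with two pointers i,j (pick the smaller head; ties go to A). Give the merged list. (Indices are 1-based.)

[1, 3, 5, 6, 6, 9, 18, 23, 25, 28, 29, 36, 36, 37]

i=1 j=1: A[i]=6>B[j]=1 take 1, j++
i=1 j=2: A[i]=6>B[j]=3 take 3, j++
i=1 j=3: A[i]=6>B[j]=5 take 5, j++
i=1 j=4: A[i]=6<=B[j]=6 take 6, i++
i=2 j=4: A[i]=9>B[j]=6 take 6, j++
i=2 j=5: A[i]=9<=B[j]=28 take 9, i++
i=3 j=5: A[i]=18<=B[j]=28 take 18, i++
i=4 j=5: A[i]=23<=B[j]=28 take 23, i++
i=5 j=5: A[i]=25<=B[j]=28 take 25, i++
i=6 j=5: A[i]=36>B[j]=28 take 28, j++
i=6 j=6: A[i]=36>B[j]=29 take 29, j++
i=6 j=7: A[i]=36<=B[j]=36 take 36, i++
i=7 j=7: A[i]=37>B[j]=36 take 36, j++
i=7 j=8: B done, take A[i]=37, i++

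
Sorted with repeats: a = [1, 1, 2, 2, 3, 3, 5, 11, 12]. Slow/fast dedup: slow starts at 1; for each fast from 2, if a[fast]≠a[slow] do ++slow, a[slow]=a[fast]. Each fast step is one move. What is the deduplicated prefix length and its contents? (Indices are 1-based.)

length 6; prefix = [1, 2, 3, 5, 11, 12]

(s=1,f=2) a[fast]=1=a[slow] dup → fast++
(s=1,f=3) a[fast]=2≠a[slow]=1 write a[2]=2 → slow++,fast++
(s=2,f=4) a[fast]=2=a[slow] dup → fast++
(s=2,f=5) a[fast]=3≠a[slow]=2 write a[3]=3 → slow++,fast++
(s=3,f=6) a[fast]=3=a[slow] dup → fast++
(s=3,f=7) a[fast]=5≠a[slow]=3 write a[4]=5 → slow++,fast++
(s=4,f=8) a[fast]=11≠a[slow]=5 write a[5]=11 → slow++,fast++
(s=5,f=9) a[fast]=12≠a[slow]=11 write a[6]=12 → slow++,fast++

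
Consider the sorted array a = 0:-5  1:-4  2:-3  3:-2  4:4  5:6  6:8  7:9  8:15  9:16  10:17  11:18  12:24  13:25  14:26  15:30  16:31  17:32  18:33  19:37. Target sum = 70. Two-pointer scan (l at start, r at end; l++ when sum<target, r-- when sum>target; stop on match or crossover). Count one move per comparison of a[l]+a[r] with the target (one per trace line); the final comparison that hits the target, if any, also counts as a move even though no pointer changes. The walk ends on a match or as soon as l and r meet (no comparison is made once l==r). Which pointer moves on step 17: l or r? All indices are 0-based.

[0,19] -5+37=32 <70 → l++
[1,19] -4+37=33 <70 → l++
[2,19] -3+37=34 <70 → l++
[3,19] -2+37=35 <70 → l++
[4,19] 4+37=41 <70 → l++
[5,19] 6+37=43 <70 → l++
[6,19] 8+37=45 <70 → l++
[7,19] 9+37=46 <70 → l++
[8,19] 15+37=52 <70 → l++
[9,19] 16+37=53 <70 → l++
[10,19] 17+37=54 <70 → l++
[11,19] 18+37=55 <70 → l++
[12,19] 24+37=61 <70 → l++
[13,19] 25+37=62 <70 → l++
[14,19] 26+37=63 <70 → l++
[15,19] 30+37=67 <70 → l++
[16,19] 31+37=68 <70 → l++

l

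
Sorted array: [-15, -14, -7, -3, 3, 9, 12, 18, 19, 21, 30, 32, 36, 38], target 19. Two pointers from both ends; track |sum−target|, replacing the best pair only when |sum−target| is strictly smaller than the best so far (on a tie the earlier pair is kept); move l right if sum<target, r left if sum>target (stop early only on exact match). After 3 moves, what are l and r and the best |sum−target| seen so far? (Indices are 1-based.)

l=2, r=12, best |Δ|=2

[1,14] -15+38=23 d=4 * → r--
[1,13] -15+36=21 d=2 * → r--
[1,12] -15+32=17 d=2 → l++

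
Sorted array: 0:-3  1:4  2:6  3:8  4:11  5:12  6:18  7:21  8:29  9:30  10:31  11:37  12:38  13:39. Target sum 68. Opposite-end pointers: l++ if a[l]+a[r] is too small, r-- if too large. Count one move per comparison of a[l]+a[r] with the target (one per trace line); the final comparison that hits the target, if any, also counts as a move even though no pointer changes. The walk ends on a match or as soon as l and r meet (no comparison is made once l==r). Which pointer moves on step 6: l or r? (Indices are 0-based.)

l=0 r=13: -3+39=36 <68, l++
l=1 r=13: 4+39=43 <68, l++
l=2 r=13: 6+39=45 <68, l++
l=3 r=13: 8+39=47 <68, l++
l=4 r=13: 11+39=50 <68, l++
l=5 r=13: 12+39=51 <68, l++

l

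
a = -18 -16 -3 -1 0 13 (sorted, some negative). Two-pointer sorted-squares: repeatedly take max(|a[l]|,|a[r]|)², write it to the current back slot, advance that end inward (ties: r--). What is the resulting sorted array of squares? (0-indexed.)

l=0 r=5: |-18|>|13| out[5]=324, l++
l=1 r=5: |-16|>|13| out[4]=256, l++
l=2 r=5: |-3|<=|13| out[3]=169, r--
l=2 r=4: |-3|>|0| out[2]=9, l++
l=3 r=4: |-1|>|0| out[1]=1, l++
l=4 r=4: |0|<=|0| out[0]=0, r--

[0, 1, 9, 169, 256, 324]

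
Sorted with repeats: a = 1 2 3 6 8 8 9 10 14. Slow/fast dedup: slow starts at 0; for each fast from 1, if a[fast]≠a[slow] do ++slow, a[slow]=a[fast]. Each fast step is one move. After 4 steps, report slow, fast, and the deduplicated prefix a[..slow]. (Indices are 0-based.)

slow=4, fast=5, prefix=[1, 2, 3, 6, 8]

slow=0 fast=1: a[fast]=2≠a[slow]=1 write a[1]=2, slow++,fast++
slow=1 fast=2: a[fast]=3≠a[slow]=2 write a[2]=3, slow++,fast++
slow=2 fast=3: a[fast]=6≠a[slow]=3 write a[3]=6, slow++,fast++
slow=3 fast=4: a[fast]=8≠a[slow]=6 write a[4]=8, slow++,fast++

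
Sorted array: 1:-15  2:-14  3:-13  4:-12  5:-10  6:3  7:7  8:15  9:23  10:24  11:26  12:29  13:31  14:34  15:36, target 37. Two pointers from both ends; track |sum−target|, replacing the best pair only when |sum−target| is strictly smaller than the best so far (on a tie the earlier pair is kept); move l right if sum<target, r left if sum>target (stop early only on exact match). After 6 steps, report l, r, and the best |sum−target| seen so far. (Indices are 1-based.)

[1,15] -15+36=21 d=16 * → l++
[2,15] -14+36=22 d=15 * → l++
[3,15] -13+36=23 d=14 * → l++
[4,15] -12+36=24 d=13 * → l++
[5,15] -10+36=26 d=11 * → l++
[6,15] 3+36=39 d=2 * → r--

l=6, r=14, best |Δ|=2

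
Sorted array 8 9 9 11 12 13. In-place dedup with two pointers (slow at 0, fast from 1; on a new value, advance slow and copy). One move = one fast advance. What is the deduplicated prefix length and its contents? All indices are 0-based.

length 5; prefix = [8, 9, 11, 12, 13]

slow=0 fast=1: a[fast]=9≠a[slow]=8 write a[1]=9, slow++,fast++
slow=1 fast=2: a[fast]=9=a[slow] dup, fast++
slow=1 fast=3: a[fast]=11≠a[slow]=9 write a[2]=11, slow++,fast++
slow=2 fast=4: a[fast]=12≠a[slow]=11 write a[3]=12, slow++,fast++
slow=3 fast=5: a[fast]=13≠a[slow]=12 write a[4]=13, slow++,fast++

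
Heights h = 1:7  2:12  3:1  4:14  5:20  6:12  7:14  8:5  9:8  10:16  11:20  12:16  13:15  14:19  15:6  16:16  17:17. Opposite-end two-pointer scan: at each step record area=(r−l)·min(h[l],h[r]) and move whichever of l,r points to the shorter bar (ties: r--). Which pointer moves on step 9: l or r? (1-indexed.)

[1,17] min(7,17)*16=112 best=112 * → l++
[2,17] min(12,17)*15=180 best=180 * → l++
[3,17] min(1,17)*14=14 best=180 → l++
[4,17] min(14,17)*13=182 best=182 * → l++
[5,17] min(20,17)*12=204 best=204 * → r--
[5,16] min(20,16)*11=176 best=204 → r--
[5,15] min(20,6)*10=60 best=204 → r--
[5,14] min(20,19)*9=171 best=204 → r--
[5,13] min(20,15)*8=120 best=204 → r--

r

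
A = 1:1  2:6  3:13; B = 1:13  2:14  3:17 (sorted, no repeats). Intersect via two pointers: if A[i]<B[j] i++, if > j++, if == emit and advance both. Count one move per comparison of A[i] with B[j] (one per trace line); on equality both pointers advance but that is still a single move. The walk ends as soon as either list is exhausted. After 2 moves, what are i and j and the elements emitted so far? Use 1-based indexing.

i=3, j=1, emitted=[]

[i=1,j=1] 1<13 → i++
[i=2,j=1] 6<13 → i++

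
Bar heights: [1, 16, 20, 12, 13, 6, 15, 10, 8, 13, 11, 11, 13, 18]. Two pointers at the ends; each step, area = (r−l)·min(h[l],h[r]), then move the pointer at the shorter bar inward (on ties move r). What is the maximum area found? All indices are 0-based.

l=0 r=13: min(1,18)*13=13 best=13 *, l++
l=1 r=13: min(16,18)*12=192 best=192 *, l++
l=2 r=13: min(20,18)*11=198 best=198 *, r--
l=2 r=12: min(20,13)*10=130 best=198, r--
l=2 r=11: min(20,11)*9=99 best=198, r--
l=2 r=10: min(20,11)*8=88 best=198, r--
l=2 r=9: min(20,13)*7=91 best=198, r--
l=2 r=8: min(20,8)*6=48 best=198, r--
l=2 r=7: min(20,10)*5=50 best=198, r--
l=2 r=6: min(20,15)*4=60 best=198, r--
l=2 r=5: min(20,6)*3=18 best=198, r--
l=2 r=4: min(20,13)*2=26 best=198, r--
l=2 r=3: min(20,12)*1=12 best=198, r--

max area = 198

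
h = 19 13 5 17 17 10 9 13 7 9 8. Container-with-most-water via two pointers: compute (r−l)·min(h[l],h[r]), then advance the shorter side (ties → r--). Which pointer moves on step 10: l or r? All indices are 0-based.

l=0 r=10: min(19,8)*10=80 best=80 *, r--
l=0 r=9: min(19,9)*9=81 best=81 *, r--
l=0 r=8: min(19,7)*8=56 best=81, r--
l=0 r=7: min(19,13)*7=91 best=91 *, r--
l=0 r=6: min(19,9)*6=54 best=91, r--
l=0 r=5: min(19,10)*5=50 best=91, r--
l=0 r=4: min(19,17)*4=68 best=91, r--
l=0 r=3: min(19,17)*3=51 best=91, r--
l=0 r=2: min(19,5)*2=10 best=91, r--
l=0 r=1: min(19,13)*1=13 best=91, r--

r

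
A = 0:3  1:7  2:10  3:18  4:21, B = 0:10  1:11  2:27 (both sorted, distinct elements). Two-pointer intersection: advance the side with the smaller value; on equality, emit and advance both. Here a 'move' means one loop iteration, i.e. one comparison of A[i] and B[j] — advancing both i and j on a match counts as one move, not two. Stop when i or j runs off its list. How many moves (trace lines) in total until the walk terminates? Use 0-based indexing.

[i=0,j=0] 3<10 → i++
[i=1,j=0] 7<10 → i++
[i=2,j=0] 10==10 emit → i++,j++
[i=3,j=1] 18>11 → j++
[i=3,j=2] 18<27 → i++
[i=4,j=2] 21<27 → i++

6 moves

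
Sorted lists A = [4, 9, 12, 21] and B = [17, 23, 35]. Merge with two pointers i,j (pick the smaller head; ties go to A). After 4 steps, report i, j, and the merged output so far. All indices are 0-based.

[i=0,j=0] A[i]=4<=B[j]=17 take 4 → i++
[i=1,j=0] A[i]=9<=B[j]=17 take 9 → i++
[i=2,j=0] A[i]=12<=B[j]=17 take 12 → i++
[i=3,j=0] A[i]=21>B[j]=17 take 17 → j++

i=3, j=1, merged so far=[4, 9, 12, 17]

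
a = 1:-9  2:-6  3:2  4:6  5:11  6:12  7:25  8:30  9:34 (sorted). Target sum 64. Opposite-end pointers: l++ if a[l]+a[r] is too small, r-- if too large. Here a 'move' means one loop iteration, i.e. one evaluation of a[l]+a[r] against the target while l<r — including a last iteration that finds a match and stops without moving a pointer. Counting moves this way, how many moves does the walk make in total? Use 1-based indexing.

l=1 r=9: -9+34=25 <64, l++
l=2 r=9: -6+34=28 <64, l++
l=3 r=9: 2+34=36 <64, l++
l=4 r=9: 6+34=40 <64, l++
l=5 r=9: 11+34=45 <64, l++
l=6 r=9: 12+34=46 <64, l++
l=7 r=9: 25+34=59 <64, l++
l=8 r=9: 30+34=64, found

8 moves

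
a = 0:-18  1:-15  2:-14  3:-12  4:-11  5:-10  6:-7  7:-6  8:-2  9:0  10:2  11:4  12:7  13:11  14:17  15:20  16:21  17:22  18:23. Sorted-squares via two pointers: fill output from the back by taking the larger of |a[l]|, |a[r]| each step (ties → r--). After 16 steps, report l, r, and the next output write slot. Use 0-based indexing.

l=0 r=18: |-18|<=|23| out[18]=529, r--
l=0 r=17: |-18|<=|22| out[17]=484, r--
l=0 r=16: |-18|<=|21| out[16]=441, r--
l=0 r=15: |-18|<=|20| out[15]=400, r--
l=0 r=14: |-18|>|17| out[14]=324, l++
l=1 r=14: |-15|<=|17| out[13]=289, r--
l=1 r=13: |-15|>|11| out[12]=225, l++
l=2 r=13: |-14|>|11| out[11]=196, l++
l=3 r=13: |-12|>|11| out[10]=144, l++
l=4 r=13: |-11|<=|11| out[9]=121, r--
l=4 r=12: |-11|>|7| out[8]=121, l++
l=5 r=12: |-10|>|7| out[7]=100, l++
l=6 r=12: |-7|<=|7| out[6]=49, r--
l=6 r=11: |-7|>|4| out[5]=49, l++
l=7 r=11: |-6|>|4| out[4]=36, l++
l=8 r=11: |-2|<=|4| out[3]=16, r--

l=8, r=10, next write slot=2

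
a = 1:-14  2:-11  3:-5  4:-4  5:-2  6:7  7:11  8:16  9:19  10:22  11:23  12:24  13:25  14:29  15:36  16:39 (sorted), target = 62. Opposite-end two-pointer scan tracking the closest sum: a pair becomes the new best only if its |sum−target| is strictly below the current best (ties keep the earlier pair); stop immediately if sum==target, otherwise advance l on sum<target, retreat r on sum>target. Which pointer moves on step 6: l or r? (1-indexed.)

l

l=1 r=16: -14+39=25 d=37 *, l++
l=2 r=16: -11+39=28 d=34 *, l++
l=3 r=16: -5+39=34 d=28 *, l++
l=4 r=16: -4+39=35 d=27 *, l++
l=5 r=16: -2+39=37 d=25 *, l++
l=6 r=16: 7+39=46 d=16 *, l++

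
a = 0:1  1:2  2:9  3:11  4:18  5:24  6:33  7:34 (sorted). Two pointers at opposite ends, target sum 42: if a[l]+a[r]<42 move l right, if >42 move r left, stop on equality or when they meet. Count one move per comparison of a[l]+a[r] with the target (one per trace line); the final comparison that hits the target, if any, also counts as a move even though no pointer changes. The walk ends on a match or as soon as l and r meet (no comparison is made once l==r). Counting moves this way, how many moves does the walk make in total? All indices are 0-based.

l=0 r=7: 1+34=35 <42, l++
l=1 r=7: 2+34=36 <42, l++
l=2 r=7: 9+34=43 >42, r--
l=2 r=6: 9+33=42, found

4 moves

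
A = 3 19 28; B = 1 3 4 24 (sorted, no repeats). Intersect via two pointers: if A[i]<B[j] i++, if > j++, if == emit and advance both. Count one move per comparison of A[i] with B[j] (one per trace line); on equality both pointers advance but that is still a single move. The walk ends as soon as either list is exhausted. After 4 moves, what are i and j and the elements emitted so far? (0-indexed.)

[i=0,j=0] 3>1 → j++
[i=0,j=1] 3==3 emit → i++,j++
[i=1,j=2] 19>4 → j++
[i=1,j=3] 19<24 → i++

i=2, j=3, emitted=[3]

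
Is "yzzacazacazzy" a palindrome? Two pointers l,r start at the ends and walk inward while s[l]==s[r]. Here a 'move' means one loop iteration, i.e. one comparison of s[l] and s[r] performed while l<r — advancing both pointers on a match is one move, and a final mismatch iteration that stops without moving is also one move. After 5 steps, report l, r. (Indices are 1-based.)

l=1 r=13: 'y'=='y', l++,r--
l=2 r=12: 'z'=='z', l++,r--
l=3 r=11: 'z'=='z', l++,r--
l=4 r=10: 'a'=='a', l++,r--
l=5 r=9: 'c'=='c', l++,r--

l=6, r=8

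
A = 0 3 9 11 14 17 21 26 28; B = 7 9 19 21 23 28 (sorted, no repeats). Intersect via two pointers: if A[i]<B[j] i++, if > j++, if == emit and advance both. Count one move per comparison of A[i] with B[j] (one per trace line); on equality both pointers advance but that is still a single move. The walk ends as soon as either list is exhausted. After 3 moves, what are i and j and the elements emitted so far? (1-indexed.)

[i=1,j=1] 0<7 → i++
[i=2,j=1] 3<7 → i++
[i=3,j=1] 9>7 → j++

i=3, j=2, emitted=[]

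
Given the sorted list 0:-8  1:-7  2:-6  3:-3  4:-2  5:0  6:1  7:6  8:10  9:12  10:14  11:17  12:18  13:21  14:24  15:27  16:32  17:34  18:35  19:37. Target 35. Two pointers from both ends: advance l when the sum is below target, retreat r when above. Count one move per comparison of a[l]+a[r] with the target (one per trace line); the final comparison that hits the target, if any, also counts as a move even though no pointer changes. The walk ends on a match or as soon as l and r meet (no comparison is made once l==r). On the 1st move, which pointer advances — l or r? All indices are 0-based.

l

[0,19] -8+37=29 <35 → l++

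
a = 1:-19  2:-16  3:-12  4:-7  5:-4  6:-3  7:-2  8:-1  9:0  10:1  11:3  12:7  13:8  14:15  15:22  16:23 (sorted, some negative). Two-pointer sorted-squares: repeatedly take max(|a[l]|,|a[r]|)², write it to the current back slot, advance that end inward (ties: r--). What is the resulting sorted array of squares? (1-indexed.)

[0, 1, 1, 4, 9, 9, 16, 49, 49, 64, 144, 225, 256, 361, 484, 529]

[1,16] |-19|<=|23| out[16]=529 → r--
[1,15] |-19|<=|22| out[15]=484 → r--
[1,14] |-19|>|15| out[14]=361 → l++
[2,14] |-16|>|15| out[13]=256 → l++
[3,14] |-12|<=|15| out[12]=225 → r--
[3,13] |-12|>|8| out[11]=144 → l++
[4,13] |-7|<=|8| out[10]=64 → r--
[4,12] |-7|<=|7| out[9]=49 → r--
[4,11] |-7|>|3| out[8]=49 → l++
[5,11] |-4|>|3| out[7]=16 → l++
[6,11] |-3|<=|3| out[6]=9 → r--
[6,10] |-3|>|1| out[5]=9 → l++
[7,10] |-2|>|1| out[4]=4 → l++
[8,10] |-1|<=|1| out[3]=1 → r--
[8,9] |-1|>|0| out[2]=1 → l++
[9,9] |0|<=|0| out[1]=0 → r--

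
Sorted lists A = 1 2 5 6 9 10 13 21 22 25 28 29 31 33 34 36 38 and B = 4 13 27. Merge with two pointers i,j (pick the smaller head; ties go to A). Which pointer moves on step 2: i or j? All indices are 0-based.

i

i=0 j=0: A[i]=1<=B[j]=4 take 1, i++
i=1 j=0: A[i]=2<=B[j]=4 take 2, i++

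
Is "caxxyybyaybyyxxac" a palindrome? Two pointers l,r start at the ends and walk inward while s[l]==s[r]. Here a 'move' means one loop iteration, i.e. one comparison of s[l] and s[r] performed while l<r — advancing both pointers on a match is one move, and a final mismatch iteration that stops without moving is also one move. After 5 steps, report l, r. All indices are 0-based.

l=0 r=16: 'c'=='c', l++,r--
l=1 r=15: 'a'=='a', l++,r--
l=2 r=14: 'x'=='x', l++,r--
l=3 r=13: 'x'=='x', l++,r--
l=4 r=12: 'y'=='y', l++,r--

l=5, r=11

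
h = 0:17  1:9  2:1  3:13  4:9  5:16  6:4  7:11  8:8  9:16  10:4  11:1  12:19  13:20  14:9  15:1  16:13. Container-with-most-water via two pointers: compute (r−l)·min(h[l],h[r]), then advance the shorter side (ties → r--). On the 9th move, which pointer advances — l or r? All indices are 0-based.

l=0 r=16: min(17,13)*16=208 best=208 *, r--
l=0 r=15: min(17,1)*15=15 best=208, r--
l=0 r=14: min(17,9)*14=126 best=208, r--
l=0 r=13: min(17,20)*13=221 best=221 *, l++
l=1 r=13: min(9,20)*12=108 best=221, l++
l=2 r=13: min(1,20)*11=11 best=221, l++
l=3 r=13: min(13,20)*10=130 best=221, l++
l=4 r=13: min(9,20)*9=81 best=221, l++
l=5 r=13: min(16,20)*8=128 best=221, l++

l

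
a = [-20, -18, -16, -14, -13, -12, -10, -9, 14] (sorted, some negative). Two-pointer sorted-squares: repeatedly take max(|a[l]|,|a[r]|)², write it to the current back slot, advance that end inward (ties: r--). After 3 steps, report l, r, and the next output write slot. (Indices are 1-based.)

l=1 r=9: |-20|>|14| out[9]=400, l++
l=2 r=9: |-18|>|14| out[8]=324, l++
l=3 r=9: |-16|>|14| out[7]=256, l++

l=4, r=9, next write slot=6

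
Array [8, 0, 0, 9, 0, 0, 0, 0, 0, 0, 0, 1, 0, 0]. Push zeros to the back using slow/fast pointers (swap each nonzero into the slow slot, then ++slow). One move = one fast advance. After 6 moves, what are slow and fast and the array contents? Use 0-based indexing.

(s=0,f=0) a[fast]=8≠0 swap→a[0]=8 → slow++,fast++
(s=1,f=1) a[fast]=0 → fast++
(s=1,f=2) a[fast]=0 → fast++
(s=1,f=3) a[fast]=9≠0 swap→a[1]=9 → slow++,fast++
(s=2,f=4) a[fast]=0 → fast++
(s=2,f=5) a[fast]=0 → fast++

slow=2, fast=6, a=[8, 9, 0, 0, 0, 0, 0, 0, 0, 0, 0, 1, 0, 0]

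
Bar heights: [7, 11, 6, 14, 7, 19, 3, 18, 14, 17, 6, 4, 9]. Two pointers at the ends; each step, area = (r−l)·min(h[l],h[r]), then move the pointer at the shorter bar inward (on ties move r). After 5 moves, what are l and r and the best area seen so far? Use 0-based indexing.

[0,12] min(7,9)*12=84 best=84 * → l++
[1,12] min(11,9)*11=99 best=99 * → r--
[1,11] min(11,4)*10=40 best=99 → r--
[1,10] min(11,6)*9=54 best=99 → r--
[1,9] min(11,17)*8=88 best=99 → l++

l=2, r=9, best area=99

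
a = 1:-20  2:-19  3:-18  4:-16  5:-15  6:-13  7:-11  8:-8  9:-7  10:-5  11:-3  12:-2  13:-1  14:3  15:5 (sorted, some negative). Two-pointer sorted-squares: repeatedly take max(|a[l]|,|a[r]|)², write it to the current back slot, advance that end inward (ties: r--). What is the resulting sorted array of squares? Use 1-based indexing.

[1,15] |-20|>|5| out[15]=400 → l++
[2,15] |-19|>|5| out[14]=361 → l++
[3,15] |-18|>|5| out[13]=324 → l++
[4,15] |-16|>|5| out[12]=256 → l++
[5,15] |-15|>|5| out[11]=225 → l++
[6,15] |-13|>|5| out[10]=169 → l++
[7,15] |-11|>|5| out[9]=121 → l++
[8,15] |-8|>|5| out[8]=64 → l++
[9,15] |-7|>|5| out[7]=49 → l++
[10,15] |-5|<=|5| out[6]=25 → r--
[10,14] |-5|>|3| out[5]=25 → l++
[11,14] |-3|<=|3| out[4]=9 → r--
[11,13] |-3|>|-1| out[3]=9 → l++
[12,13] |-2|>|-1| out[2]=4 → l++
[13,13] |-1|<=|-1| out[1]=1 → r--

[1, 4, 9, 9, 25, 25, 49, 64, 121, 169, 225, 256, 324, 361, 400]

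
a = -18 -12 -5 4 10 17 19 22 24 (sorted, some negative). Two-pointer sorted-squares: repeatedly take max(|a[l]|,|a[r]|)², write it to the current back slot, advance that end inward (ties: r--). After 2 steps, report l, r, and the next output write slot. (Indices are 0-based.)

l=0, r=6, next write slot=6

l=0 r=8: |-18|<=|24| out[8]=576, r--
l=0 r=7: |-18|<=|22| out[7]=484, r--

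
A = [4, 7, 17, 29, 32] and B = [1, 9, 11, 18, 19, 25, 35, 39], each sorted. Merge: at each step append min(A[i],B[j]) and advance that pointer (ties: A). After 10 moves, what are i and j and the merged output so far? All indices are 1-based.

[i=1,j=1] A[i]=4>B[j]=1 take 1 → j++
[i=1,j=2] A[i]=4<=B[j]=9 take 4 → i++
[i=2,j=2] A[i]=7<=B[j]=9 take 7 → i++
[i=3,j=2] A[i]=17>B[j]=9 take 9 → j++
[i=3,j=3] A[i]=17>B[j]=11 take 11 → j++
[i=3,j=4] A[i]=17<=B[j]=18 take 17 → i++
[i=4,j=4] A[i]=29>B[j]=18 take 18 → j++
[i=4,j=5] A[i]=29>B[j]=19 take 19 → j++
[i=4,j=6] A[i]=29>B[j]=25 take 25 → j++
[i=4,j=7] A[i]=29<=B[j]=35 take 29 → i++

i=5, j=7, merged so far=[1, 4, 7, 9, 11, 17, 18, 19, 25, 29]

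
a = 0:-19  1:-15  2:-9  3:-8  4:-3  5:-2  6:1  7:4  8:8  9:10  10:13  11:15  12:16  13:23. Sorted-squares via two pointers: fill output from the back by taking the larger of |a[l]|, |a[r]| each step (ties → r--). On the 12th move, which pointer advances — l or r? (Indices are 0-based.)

l

l=0 r=13: |-19|<=|23| out[13]=529, r--
l=0 r=12: |-19|>|16| out[12]=361, l++
l=1 r=12: |-15|<=|16| out[11]=256, r--
l=1 r=11: |-15|<=|15| out[10]=225, r--
l=1 r=10: |-15|>|13| out[9]=225, l++
l=2 r=10: |-9|<=|13| out[8]=169, r--
l=2 r=9: |-9|<=|10| out[7]=100, r--
l=2 r=8: |-9|>|8| out[6]=81, l++
l=3 r=8: |-8|<=|8| out[5]=64, r--
l=3 r=7: |-8|>|4| out[4]=64, l++
l=4 r=7: |-3|<=|4| out[3]=16, r--
l=4 r=6: |-3|>|1| out[2]=9, l++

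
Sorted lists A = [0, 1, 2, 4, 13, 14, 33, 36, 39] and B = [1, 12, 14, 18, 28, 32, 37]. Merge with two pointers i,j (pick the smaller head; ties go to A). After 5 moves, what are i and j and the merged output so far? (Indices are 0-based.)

i=4, j=1, merged so far=[0, 1, 1, 2, 4]

[i=0,j=0] A[i]=0<=B[j]=1 take 0 → i++
[i=1,j=0] A[i]=1<=B[j]=1 take 1 → i++
[i=2,j=0] A[i]=2>B[j]=1 take 1 → j++
[i=2,j=1] A[i]=2<=B[j]=12 take 2 → i++
[i=3,j=1] A[i]=4<=B[j]=12 take 4 → i++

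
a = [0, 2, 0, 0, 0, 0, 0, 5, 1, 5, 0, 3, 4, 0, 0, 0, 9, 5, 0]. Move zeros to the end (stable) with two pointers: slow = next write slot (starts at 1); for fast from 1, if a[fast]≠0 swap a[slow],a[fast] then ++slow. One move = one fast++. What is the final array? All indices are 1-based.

[2, 5, 1, 5, 3, 4, 9, 5, 0, 0, 0, 0, 0, 0, 0, 0, 0, 0, 0]

slow=1 fast=1: a[fast]=0, fast++
slow=1 fast=2: a[fast]=2≠0 swap→a[1]=2, slow++,fast++
slow=2 fast=3: a[fast]=0, fast++
slow=2 fast=4: a[fast]=0, fast++
slow=2 fast=5: a[fast]=0, fast++
slow=2 fast=6: a[fast]=0, fast++
slow=2 fast=7: a[fast]=0, fast++
slow=2 fast=8: a[fast]=5≠0 swap→a[2]=5, slow++,fast++
slow=3 fast=9: a[fast]=1≠0 swap→a[3]=1, slow++,fast++
slow=4 fast=10: a[fast]=5≠0 swap→a[4]=5, slow++,fast++
slow=5 fast=11: a[fast]=0, fast++
slow=5 fast=12: a[fast]=3≠0 swap→a[5]=3, slow++,fast++
slow=6 fast=13: a[fast]=4≠0 swap→a[6]=4, slow++,fast++
slow=7 fast=14: a[fast]=0, fast++
slow=7 fast=15: a[fast]=0, fast++
slow=7 fast=16: a[fast]=0, fast++
slow=7 fast=17: a[fast]=9≠0 swap→a[7]=9, slow++,fast++
slow=8 fast=18: a[fast]=5≠0 swap→a[8]=5, slow++,fast++
slow=9 fast=19: a[fast]=0, fast++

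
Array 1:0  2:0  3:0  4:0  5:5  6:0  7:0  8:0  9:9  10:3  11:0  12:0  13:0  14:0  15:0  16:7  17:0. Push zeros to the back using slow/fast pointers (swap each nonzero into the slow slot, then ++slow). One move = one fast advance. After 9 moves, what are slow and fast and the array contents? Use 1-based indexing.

slow=1 fast=1: a[fast]=0, fast++
slow=1 fast=2: a[fast]=0, fast++
slow=1 fast=3: a[fast]=0, fast++
slow=1 fast=4: a[fast]=0, fast++
slow=1 fast=5: a[fast]=5≠0 swap→a[1]=5, slow++,fast++
slow=2 fast=6: a[fast]=0, fast++
slow=2 fast=7: a[fast]=0, fast++
slow=2 fast=8: a[fast]=0, fast++
slow=2 fast=9: a[fast]=9≠0 swap→a[2]=9, slow++,fast++

slow=3, fast=10, a=[5, 9, 0, 0, 0, 0, 0, 0, 0, 3, 0, 0, 0, 0, 0, 7, 0]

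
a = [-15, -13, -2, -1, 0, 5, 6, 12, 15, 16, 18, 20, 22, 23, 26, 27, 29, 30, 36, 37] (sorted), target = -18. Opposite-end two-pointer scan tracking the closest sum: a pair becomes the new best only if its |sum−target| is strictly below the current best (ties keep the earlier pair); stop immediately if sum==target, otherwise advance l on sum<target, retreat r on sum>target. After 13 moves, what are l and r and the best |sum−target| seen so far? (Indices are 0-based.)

[0,19] -15+37=22 d=40 * → r--
[0,18] -15+36=21 d=39 * → r--
[0,17] -15+30=15 d=33 * → r--
[0,16] -15+29=14 d=32 * → r--
[0,15] -15+27=12 d=30 * → r--
[0,14] -15+26=11 d=29 * → r--
[0,13] -15+23=8 d=26 * → r--
[0,12] -15+22=7 d=25 * → r--
[0,11] -15+20=5 d=23 * → r--
[0,10] -15+18=3 d=21 * → r--
[0,9] -15+16=1 d=19 * → r--
[0,8] -15+15=0 d=18 * → r--
[0,7] -15+12=-3 d=15 * → r--

l=0, r=6, best |Δ|=15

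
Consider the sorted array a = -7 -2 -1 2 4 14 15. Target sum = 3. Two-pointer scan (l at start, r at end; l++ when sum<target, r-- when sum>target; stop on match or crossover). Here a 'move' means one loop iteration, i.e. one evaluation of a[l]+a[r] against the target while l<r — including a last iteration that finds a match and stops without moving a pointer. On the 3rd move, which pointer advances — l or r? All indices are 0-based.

[0,6] -7+15=8 >3 → r--
[0,5] -7+14=7 >3 → r--
[0,4] -7+4=-3 <3 → l++

l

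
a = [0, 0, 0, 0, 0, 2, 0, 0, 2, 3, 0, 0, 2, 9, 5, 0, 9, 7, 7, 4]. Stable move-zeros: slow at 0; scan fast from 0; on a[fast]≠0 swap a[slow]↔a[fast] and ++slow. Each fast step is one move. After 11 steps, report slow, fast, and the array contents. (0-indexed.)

slow=0 fast=0: a[fast]=0, fast++
slow=0 fast=1: a[fast]=0, fast++
slow=0 fast=2: a[fast]=0, fast++
slow=0 fast=3: a[fast]=0, fast++
slow=0 fast=4: a[fast]=0, fast++
slow=0 fast=5: a[fast]=2≠0 swap→a[0]=2, slow++,fast++
slow=1 fast=6: a[fast]=0, fast++
slow=1 fast=7: a[fast]=0, fast++
slow=1 fast=8: a[fast]=2≠0 swap→a[1]=2, slow++,fast++
slow=2 fast=9: a[fast]=3≠0 swap→a[2]=3, slow++,fast++
slow=3 fast=10: a[fast]=0, fast++

slow=3, fast=11, a=[2, 2, 3, 0, 0, 0, 0, 0, 0, 0, 0, 0, 2, 9, 5, 0, 9, 7, 7, 4]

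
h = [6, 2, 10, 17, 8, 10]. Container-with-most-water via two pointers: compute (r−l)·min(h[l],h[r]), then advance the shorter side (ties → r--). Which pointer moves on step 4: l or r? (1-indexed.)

l=1 r=6: min(6,10)*5=30 best=30 *, l++
l=2 r=6: min(2,10)*4=8 best=30, l++
l=3 r=6: min(10,10)*3=30 best=30, r--
l=3 r=5: min(10,8)*2=16 best=30, r--

r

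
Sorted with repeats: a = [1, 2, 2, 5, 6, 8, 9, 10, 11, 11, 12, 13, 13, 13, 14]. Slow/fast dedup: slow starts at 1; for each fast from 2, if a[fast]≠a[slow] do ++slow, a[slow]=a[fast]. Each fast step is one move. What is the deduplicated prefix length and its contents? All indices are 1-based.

(s=1,f=2) a[fast]=2≠a[slow]=1 write a[2]=2 → slow++,fast++
(s=2,f=3) a[fast]=2=a[slow] dup → fast++
(s=2,f=4) a[fast]=5≠a[slow]=2 write a[3]=5 → slow++,fast++
(s=3,f=5) a[fast]=6≠a[slow]=5 write a[4]=6 → slow++,fast++
(s=4,f=6) a[fast]=8≠a[slow]=6 write a[5]=8 → slow++,fast++
(s=5,f=7) a[fast]=9≠a[slow]=8 write a[6]=9 → slow++,fast++
(s=6,f=8) a[fast]=10≠a[slow]=9 write a[7]=10 → slow++,fast++
(s=7,f=9) a[fast]=11≠a[slow]=10 write a[8]=11 → slow++,fast++
(s=8,f=10) a[fast]=11=a[slow] dup → fast++
(s=8,f=11) a[fast]=12≠a[slow]=11 write a[9]=12 → slow++,fast++
(s=9,f=12) a[fast]=13≠a[slow]=12 write a[10]=13 → slow++,fast++
(s=10,f=13) a[fast]=13=a[slow] dup → fast++
(s=10,f=14) a[fast]=13=a[slow] dup → fast++
(s=10,f=15) a[fast]=14≠a[slow]=13 write a[11]=14 → slow++,fast++

length 11; prefix = [1, 2, 5, 6, 8, 9, 10, 11, 12, 13, 14]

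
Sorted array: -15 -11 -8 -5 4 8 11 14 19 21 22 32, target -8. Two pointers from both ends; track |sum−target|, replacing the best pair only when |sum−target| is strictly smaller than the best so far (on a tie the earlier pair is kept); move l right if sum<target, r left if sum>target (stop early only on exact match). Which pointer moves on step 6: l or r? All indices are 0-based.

r

l=0 r=11: -15+32=17 d=25 *, r--
l=0 r=10: -15+22=7 d=15 *, r--
l=0 r=9: -15+21=6 d=14 *, r--
l=0 r=8: -15+19=4 d=12 *, r--
l=0 r=7: -15+14=-1 d=7 *, r--
l=0 r=6: -15+11=-4 d=4 *, r--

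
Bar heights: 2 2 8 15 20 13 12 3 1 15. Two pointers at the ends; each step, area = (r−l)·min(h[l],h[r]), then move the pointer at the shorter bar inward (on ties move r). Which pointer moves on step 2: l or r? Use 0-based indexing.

l

[0,9] min(2,15)*9=18 best=18 * → l++
[1,9] min(2,15)*8=16 best=18 → l++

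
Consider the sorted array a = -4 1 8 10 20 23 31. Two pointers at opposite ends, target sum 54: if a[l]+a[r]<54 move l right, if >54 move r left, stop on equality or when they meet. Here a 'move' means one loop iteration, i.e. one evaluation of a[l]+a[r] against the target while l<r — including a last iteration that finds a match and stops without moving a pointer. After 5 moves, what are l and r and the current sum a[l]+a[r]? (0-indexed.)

l=5, r=6, sum=54

l=0 r=6: -4+31=27 <54, l++
l=1 r=6: 1+31=32 <54, l++
l=2 r=6: 8+31=39 <54, l++
l=3 r=6: 10+31=41 <54, l++
l=4 r=6: 20+31=51 <54, l++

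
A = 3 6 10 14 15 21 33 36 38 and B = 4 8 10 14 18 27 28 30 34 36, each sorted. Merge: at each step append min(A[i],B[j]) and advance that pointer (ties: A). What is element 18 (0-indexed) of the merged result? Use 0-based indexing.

merged[18] = 38

i=0 j=0: A[i]=3<=B[j]=4 take 3, i++
i=1 j=0: A[i]=6>B[j]=4 take 4, j++
i=1 j=1: A[i]=6<=B[j]=8 take 6, i++
i=2 j=1: A[i]=10>B[j]=8 take 8, j++
i=2 j=2: A[i]=10<=B[j]=10 take 10, i++
i=3 j=2: A[i]=14>B[j]=10 take 10, j++
i=3 j=3: A[i]=14<=B[j]=14 take 14, i++
i=4 j=3: A[i]=15>B[j]=14 take 14, j++
i=4 j=4: A[i]=15<=B[j]=18 take 15, i++
i=5 j=4: A[i]=21>B[j]=18 take 18, j++
i=5 j=5: A[i]=21<=B[j]=27 take 21, i++
i=6 j=5: A[i]=33>B[j]=27 take 27, j++
i=6 j=6: A[i]=33>B[j]=28 take 28, j++
i=6 j=7: A[i]=33>B[j]=30 take 30, j++
i=6 j=8: A[i]=33<=B[j]=34 take 33, i++
i=7 j=8: A[i]=36>B[j]=34 take 34, j++
i=7 j=9: A[i]=36<=B[j]=36 take 36, i++
i=8 j=9: A[i]=38>B[j]=36 take 36, j++
i=8 j=10: B done, take A[i]=38, i++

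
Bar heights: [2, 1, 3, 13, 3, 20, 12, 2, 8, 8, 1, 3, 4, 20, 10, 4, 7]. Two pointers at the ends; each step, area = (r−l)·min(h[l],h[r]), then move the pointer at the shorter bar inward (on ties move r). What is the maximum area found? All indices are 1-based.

[1,17] min(2,7)*16=32 best=32 * → l++
[2,17] min(1,7)*15=15 best=32 → l++
[3,17] min(3,7)*14=42 best=42 * → l++
[4,17] min(13,7)*13=91 best=91 * → r--
[4,16] min(13,4)*12=48 best=91 → r--
[4,15] min(13,10)*11=110 best=110 * → r--
[4,14] min(13,20)*10=130 best=130 * → l++
[5,14] min(3,20)*9=27 best=130 → l++
[6,14] min(20,20)*8=160 best=160 * → r--
[6,13] min(20,4)*7=28 best=160 → r--
[6,12] min(20,3)*6=18 best=160 → r--
[6,11] min(20,1)*5=5 best=160 → r--
[6,10] min(20,8)*4=32 best=160 → r--
[6,9] min(20,8)*3=24 best=160 → r--
[6,8] min(20,2)*2=4 best=160 → r--
[6,7] min(20,12)*1=12 best=160 → r--

max area = 160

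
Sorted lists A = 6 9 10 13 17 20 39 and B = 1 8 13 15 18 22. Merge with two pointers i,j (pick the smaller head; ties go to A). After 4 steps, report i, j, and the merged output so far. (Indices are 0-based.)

[i=0,j=0] A[i]=6>B[j]=1 take 1 → j++
[i=0,j=1] A[i]=6<=B[j]=8 take 6 → i++
[i=1,j=1] A[i]=9>B[j]=8 take 8 → j++
[i=1,j=2] A[i]=9<=B[j]=13 take 9 → i++

i=2, j=2, merged so far=[1, 6, 8, 9]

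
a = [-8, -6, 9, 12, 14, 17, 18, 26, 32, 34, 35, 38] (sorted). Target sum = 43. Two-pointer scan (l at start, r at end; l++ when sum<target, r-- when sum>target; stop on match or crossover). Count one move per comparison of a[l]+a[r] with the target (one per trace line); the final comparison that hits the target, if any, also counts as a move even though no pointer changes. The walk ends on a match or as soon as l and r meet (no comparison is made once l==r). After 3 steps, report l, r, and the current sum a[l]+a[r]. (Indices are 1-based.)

l=1 r=12: -8+38=30 <43, l++
l=2 r=12: -6+38=32 <43, l++
l=3 r=12: 9+38=47 >43, r--

l=3, r=11, sum=44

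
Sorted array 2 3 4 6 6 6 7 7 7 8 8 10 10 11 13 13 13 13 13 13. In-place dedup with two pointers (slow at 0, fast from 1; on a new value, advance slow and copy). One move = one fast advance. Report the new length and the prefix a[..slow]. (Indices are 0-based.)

length 9; prefix = [2, 3, 4, 6, 7, 8, 10, 11, 13]

(s=0,f=1) a[fast]=3≠a[slow]=2 write a[1]=3 → slow++,fast++
(s=1,f=2) a[fast]=4≠a[slow]=3 write a[2]=4 → slow++,fast++
(s=2,f=3) a[fast]=6≠a[slow]=4 write a[3]=6 → slow++,fast++
(s=3,f=4) a[fast]=6=a[slow] dup → fast++
(s=3,f=5) a[fast]=6=a[slow] dup → fast++
(s=3,f=6) a[fast]=7≠a[slow]=6 write a[4]=7 → slow++,fast++
(s=4,f=7) a[fast]=7=a[slow] dup → fast++
(s=4,f=8) a[fast]=7=a[slow] dup → fast++
(s=4,f=9) a[fast]=8≠a[slow]=7 write a[5]=8 → slow++,fast++
(s=5,f=10) a[fast]=8=a[slow] dup → fast++
(s=5,f=11) a[fast]=10≠a[slow]=8 write a[6]=10 → slow++,fast++
(s=6,f=12) a[fast]=10=a[slow] dup → fast++
(s=6,f=13) a[fast]=11≠a[slow]=10 write a[7]=11 → slow++,fast++
(s=7,f=14) a[fast]=13≠a[slow]=11 write a[8]=13 → slow++,fast++
(s=8,f=15) a[fast]=13=a[slow] dup → fast++
(s=8,f=16) a[fast]=13=a[slow] dup → fast++
(s=8,f=17) a[fast]=13=a[slow] dup → fast++
(s=8,f=18) a[fast]=13=a[slow] dup → fast++
(s=8,f=19) a[fast]=13=a[slow] dup → fast++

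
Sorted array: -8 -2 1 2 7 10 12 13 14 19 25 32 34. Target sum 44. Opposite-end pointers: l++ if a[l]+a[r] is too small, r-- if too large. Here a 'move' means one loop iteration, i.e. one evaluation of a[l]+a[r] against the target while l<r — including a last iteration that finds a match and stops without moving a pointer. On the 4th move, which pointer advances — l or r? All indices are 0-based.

[0,12] -8+34=26 <44 → l++
[1,12] -2+34=32 <44 → l++
[2,12] 1+34=35 <44 → l++
[3,12] 2+34=36 <44 → l++

l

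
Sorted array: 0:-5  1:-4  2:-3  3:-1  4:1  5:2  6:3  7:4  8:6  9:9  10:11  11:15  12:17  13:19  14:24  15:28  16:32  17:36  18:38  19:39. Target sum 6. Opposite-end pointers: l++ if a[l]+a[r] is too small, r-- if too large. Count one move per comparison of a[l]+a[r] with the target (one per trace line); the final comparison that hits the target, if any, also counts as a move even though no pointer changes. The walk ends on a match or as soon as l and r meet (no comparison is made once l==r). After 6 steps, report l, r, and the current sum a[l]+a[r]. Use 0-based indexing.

l=0 r=19: -5+39=34 >6, r--
l=0 r=18: -5+38=33 >6, r--
l=0 r=17: -5+36=31 >6, r--
l=0 r=16: -5+32=27 >6, r--
l=0 r=15: -5+28=23 >6, r--
l=0 r=14: -5+24=19 >6, r--

l=0, r=13, sum=14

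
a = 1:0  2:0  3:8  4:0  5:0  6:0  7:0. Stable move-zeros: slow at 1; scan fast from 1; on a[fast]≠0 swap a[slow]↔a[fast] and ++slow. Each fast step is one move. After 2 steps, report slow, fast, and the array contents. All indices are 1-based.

(s=1,f=1) a[fast]=0 → fast++
(s=1,f=2) a[fast]=0 → fast++

slow=1, fast=3, a=[0, 0, 8, 0, 0, 0, 0]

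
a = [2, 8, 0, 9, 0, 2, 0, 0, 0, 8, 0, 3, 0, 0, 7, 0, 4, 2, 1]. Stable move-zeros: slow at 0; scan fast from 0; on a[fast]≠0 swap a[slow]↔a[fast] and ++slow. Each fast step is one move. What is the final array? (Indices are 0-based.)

[2, 8, 9, 2, 8, 3, 7, 4, 2, 1, 0, 0, 0, 0, 0, 0, 0, 0, 0]

(s=0,f=0) a[fast]=2≠0 swap→a[0]=2 → slow++,fast++
(s=1,f=1) a[fast]=8≠0 swap→a[1]=8 → slow++,fast++
(s=2,f=2) a[fast]=0 → fast++
(s=2,f=3) a[fast]=9≠0 swap→a[2]=9 → slow++,fast++
(s=3,f=4) a[fast]=0 → fast++
(s=3,f=5) a[fast]=2≠0 swap→a[3]=2 → slow++,fast++
(s=4,f=6) a[fast]=0 → fast++
(s=4,f=7) a[fast]=0 → fast++
(s=4,f=8) a[fast]=0 → fast++
(s=4,f=9) a[fast]=8≠0 swap→a[4]=8 → slow++,fast++
(s=5,f=10) a[fast]=0 → fast++
(s=5,f=11) a[fast]=3≠0 swap→a[5]=3 → slow++,fast++
(s=6,f=12) a[fast]=0 → fast++
(s=6,f=13) a[fast]=0 → fast++
(s=6,f=14) a[fast]=7≠0 swap→a[6]=7 → slow++,fast++
(s=7,f=15) a[fast]=0 → fast++
(s=7,f=16) a[fast]=4≠0 swap→a[7]=4 → slow++,fast++
(s=8,f=17) a[fast]=2≠0 swap→a[8]=2 → slow++,fast++
(s=9,f=18) a[fast]=1≠0 swap→a[9]=1 → slow++,fast++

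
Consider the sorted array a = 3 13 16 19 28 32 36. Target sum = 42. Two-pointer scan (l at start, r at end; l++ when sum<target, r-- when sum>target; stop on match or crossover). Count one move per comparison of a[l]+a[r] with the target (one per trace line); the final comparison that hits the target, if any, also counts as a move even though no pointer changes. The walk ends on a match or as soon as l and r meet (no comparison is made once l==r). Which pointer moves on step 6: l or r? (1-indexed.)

l

[1,7] 3+36=39 <42 → l++
[2,7] 13+36=49 >42 → r--
[2,6] 13+32=45 >42 → r--
[2,5] 13+28=41 <42 → l++
[3,5] 16+28=44 >42 → r--
[3,4] 16+19=35 <42 → l++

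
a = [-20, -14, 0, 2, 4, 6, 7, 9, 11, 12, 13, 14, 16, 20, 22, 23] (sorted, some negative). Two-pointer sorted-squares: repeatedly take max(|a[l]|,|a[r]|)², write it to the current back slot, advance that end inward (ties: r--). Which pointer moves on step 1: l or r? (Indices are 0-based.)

r

[0,15] |-20|<=|23| out[15]=529 → r--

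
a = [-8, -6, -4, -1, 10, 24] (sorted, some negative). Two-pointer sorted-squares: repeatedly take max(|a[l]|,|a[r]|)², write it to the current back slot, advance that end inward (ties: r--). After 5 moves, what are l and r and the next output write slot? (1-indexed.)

l=4, r=4, next write slot=1

[1,6] |-8|<=|24| out[6]=576 → r--
[1,5] |-8|<=|10| out[5]=100 → r--
[1,4] |-8|>|-1| out[4]=64 → l++
[2,4] |-6|>|-1| out[3]=36 → l++
[3,4] |-4|>|-1| out[2]=16 → l++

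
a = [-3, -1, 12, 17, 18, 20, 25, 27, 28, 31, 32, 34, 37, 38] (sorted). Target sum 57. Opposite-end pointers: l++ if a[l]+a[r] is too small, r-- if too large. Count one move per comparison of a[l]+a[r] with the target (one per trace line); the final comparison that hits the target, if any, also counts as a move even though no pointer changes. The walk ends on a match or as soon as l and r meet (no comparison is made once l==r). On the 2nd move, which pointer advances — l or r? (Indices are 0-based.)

l

l=0 r=13: -3+38=35 <57, l++
l=1 r=13: -1+38=37 <57, l++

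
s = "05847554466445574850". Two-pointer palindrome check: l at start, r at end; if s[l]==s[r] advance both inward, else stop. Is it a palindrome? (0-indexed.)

[0,19] '0'=='0' → l++,r--
[1,18] '5'=='5' → l++,r--
[2,17] '8'=='8' → l++,r--
[3,16] '4'=='4' → l++,r--
[4,15] '7'=='7' → l++,r--
[5,14] '5'=='5' → l++,r--
[6,13] '5'=='5' → l++,r--
[7,12] '4'=='4' → l++,r--
[8,11] '4'=='4' → l++,r--
[9,10] '6'=='6' → l++,r--

palindrome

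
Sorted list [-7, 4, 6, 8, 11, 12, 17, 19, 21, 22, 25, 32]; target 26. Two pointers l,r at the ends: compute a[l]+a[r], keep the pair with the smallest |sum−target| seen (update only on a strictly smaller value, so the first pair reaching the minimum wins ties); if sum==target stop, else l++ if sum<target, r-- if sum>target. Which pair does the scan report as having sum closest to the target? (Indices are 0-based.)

pair (4, 22) with sum 26 (|Δ|=0)

[0,11] -7+32=25 d=1 * → l++
[1,11] 4+32=36 d=10 → r--
[1,10] 4+25=29 d=3 → r--
[1,9] 4+22=26 d=0 * → stop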